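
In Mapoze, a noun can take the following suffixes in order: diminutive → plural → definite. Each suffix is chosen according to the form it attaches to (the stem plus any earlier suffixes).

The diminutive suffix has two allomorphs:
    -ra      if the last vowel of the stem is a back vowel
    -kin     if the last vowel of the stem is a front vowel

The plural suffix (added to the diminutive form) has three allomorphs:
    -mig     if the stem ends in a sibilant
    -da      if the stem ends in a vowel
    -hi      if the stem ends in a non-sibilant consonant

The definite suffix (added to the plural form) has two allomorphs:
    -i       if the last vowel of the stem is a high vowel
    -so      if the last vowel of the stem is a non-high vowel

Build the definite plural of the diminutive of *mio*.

mioradaso

Since the last vowel of *mio* is /o/ (a back vowel), it takes -ra, giving *miora*.
Since the final sound of the diminutive form *miora* is /a/ (a vowel), it takes -da, giving *miorada*.
The plural form *miorada*: last vowel = /a/, a non-high vowel → -so → *mioradaso*.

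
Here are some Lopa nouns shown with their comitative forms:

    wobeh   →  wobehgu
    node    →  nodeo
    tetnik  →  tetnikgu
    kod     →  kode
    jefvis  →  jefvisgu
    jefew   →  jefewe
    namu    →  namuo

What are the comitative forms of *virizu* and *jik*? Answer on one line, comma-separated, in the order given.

virizuo, jikgu

The suffix is conditioned by the final sound: -gu when the stem ends in a voiceless consonant (*wobeh*, *tetnik*, *jefvis*); -e when the stem ends in a voiced consonant (*kod*, *jefew*); -o when the stem ends in a vowel (*node*, *namu*).
*virizu* — final sound /u/ (a vowel) → -o → *virizuo*.
*jik*: final sound = /k/, a voiceless consonant → -gu → *jikgu*.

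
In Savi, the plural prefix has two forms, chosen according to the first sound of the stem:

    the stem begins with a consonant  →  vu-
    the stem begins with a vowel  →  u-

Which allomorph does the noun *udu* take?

u-

The first sound of *udu* is /u/, which is a vowel, so the prefix is u-.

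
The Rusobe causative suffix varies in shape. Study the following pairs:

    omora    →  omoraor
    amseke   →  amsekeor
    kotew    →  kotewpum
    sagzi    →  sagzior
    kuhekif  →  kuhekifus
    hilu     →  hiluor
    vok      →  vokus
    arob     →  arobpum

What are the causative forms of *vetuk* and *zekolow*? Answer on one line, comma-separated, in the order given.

Looking at the final sound of each stem: -us when the stem ends in a voiceless consonant (*kuhekif*, *vok*); -pum when the stem ends in a voiced consonant (*kotew*, *arob*); -or when the stem ends in a vowel (*omora*, *amseke*, *sagzi*, *hilu*).
Since the final sound of *vetuk* is /k/ (a voiceless consonant), it takes -us, giving *vetukus*.
*zekolow*: final sound = /w/, a voiced consonant → -pum → *zekolowpum*.

vetukus, zekolowpum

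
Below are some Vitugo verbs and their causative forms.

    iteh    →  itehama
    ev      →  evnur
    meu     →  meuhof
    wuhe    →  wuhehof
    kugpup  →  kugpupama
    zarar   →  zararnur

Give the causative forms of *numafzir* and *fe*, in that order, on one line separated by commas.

numafzirnur, fehof

Looking at the final sound of each stem: -ama when the stem ends in a voiceless consonant (*iteh*, *kugpup*); -nur when the stem ends in a voiced consonant (*ev*, *zarar*); -hof when the stem ends in a vowel (*meu*, *wuhe*).
The final sound of *numafzir* is /r/, which is a voiced consonant, so the suffix is -nur, giving *numafzirnur*.
*fe*: final sound = /e/, a vowel → -hof → *fehof*.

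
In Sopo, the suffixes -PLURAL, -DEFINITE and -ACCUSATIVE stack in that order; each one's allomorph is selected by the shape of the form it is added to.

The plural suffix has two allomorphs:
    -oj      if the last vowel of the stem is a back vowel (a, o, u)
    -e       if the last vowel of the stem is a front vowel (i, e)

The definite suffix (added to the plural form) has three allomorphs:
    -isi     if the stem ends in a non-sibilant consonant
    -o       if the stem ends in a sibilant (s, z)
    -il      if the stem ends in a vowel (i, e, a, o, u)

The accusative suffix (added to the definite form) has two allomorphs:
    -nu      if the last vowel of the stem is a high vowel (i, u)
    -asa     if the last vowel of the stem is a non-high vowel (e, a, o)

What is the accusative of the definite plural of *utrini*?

utrinieilnu

Since the last vowel of *utrini* is /i/ (a front vowel), it takes -e, giving *utrinie*.
The plural form *utrinie* — final sound /e/ (a vowel) → -il → *utrinieil*.
Since the last vowel of the definite form *utrinieil* is /i/ (a high vowel), it takes -nu, giving *utrinieilnu*.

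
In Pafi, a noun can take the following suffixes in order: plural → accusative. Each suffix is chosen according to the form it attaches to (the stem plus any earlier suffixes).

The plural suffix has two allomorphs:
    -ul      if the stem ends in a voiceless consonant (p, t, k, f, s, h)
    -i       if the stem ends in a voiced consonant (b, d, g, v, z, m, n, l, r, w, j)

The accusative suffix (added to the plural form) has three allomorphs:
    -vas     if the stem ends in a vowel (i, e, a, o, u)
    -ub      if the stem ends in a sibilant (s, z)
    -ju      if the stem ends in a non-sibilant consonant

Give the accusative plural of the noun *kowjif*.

*kowjif* — final consonant /f/ (voiceless) → -ul → *kowjiful*.
The plural form *kowjiful* — final sound /l/ (a non-sibilant consonant) → -ju → *kowjifulju*.

kowjifulju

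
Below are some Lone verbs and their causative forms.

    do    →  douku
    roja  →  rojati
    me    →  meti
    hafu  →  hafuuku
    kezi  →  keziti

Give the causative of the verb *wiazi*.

wiaziti

Looking at the last vowel of each stem: -uku when the last vowel of the stem is a rounded vowel (*do*, *hafu*); -ti when the last vowel of the stem is an unrounded vowel (*roja*, *me*, *kezi*).
The last vowel of *wiazi* is /i/, which is an unrounded vowel, so the suffix is -ti, giving *wiaziti*.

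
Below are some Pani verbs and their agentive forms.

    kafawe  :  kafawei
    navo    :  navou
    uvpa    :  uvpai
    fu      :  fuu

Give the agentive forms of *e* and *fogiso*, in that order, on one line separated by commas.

Looking at the last vowel of each stem: -u when the last vowel of the stem is a rounded vowel (*navo*, *fu*); -i when the last vowel of the stem is an unrounded vowel (*kafawe*, *uvpa*).
*e* — last vowel /e/ (an unrounded vowel) → -i → *ei*.
The last vowel of *fogiso* is /o/, which is a rounded vowel, so the suffix is -u, giving *fogisou*.

ei, fogisou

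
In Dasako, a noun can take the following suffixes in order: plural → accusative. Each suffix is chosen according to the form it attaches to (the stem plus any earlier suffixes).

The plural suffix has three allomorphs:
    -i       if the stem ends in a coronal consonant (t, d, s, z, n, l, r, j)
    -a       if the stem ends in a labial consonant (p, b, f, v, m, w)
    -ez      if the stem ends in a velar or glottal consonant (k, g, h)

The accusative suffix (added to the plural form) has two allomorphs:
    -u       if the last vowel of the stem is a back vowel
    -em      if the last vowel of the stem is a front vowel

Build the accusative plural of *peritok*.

Since the final consonant of *peritok* is /k/ (velar/glottal), it takes -ez, giving *peritokez*.
The plural form *peritokez*: last vowel = /e/, a front vowel → -em → *peritokezem*.

peritokezem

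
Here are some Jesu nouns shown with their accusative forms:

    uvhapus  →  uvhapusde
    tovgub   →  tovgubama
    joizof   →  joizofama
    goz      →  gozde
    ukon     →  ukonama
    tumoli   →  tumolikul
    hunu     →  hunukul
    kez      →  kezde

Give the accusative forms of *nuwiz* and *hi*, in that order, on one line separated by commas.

The suffix is conditioned by the final sound: -de when the stem ends in a sibilant (*uvhapus*, *goz*, *kez*); -ama when the stem ends in a non-sibilant consonant (*tovgub*, *joizof*, *ukon*); -kul when the stem ends in a vowel (*tumoli*, *hunu*).
*nuwiz*: final sound = /z/, a sibilant → -de → *nuwizde*.
The final sound of *hi* is /i/, which is a vowel, so the suffix is -kul, giving *hikul*.

nuwizde, hikul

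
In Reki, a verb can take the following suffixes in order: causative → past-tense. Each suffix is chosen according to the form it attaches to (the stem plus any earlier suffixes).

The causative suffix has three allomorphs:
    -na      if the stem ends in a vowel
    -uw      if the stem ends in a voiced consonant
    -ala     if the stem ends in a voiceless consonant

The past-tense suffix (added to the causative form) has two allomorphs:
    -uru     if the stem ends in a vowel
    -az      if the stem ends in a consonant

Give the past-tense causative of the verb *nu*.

nunauru

*nu* — final sound /u/ (a vowel) → -na → *nuna*.
The causative form *nuna* — final sound /a/ (a vowel) → -uru → *nunauru*.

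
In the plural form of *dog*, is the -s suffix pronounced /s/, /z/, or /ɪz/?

The stem *dog* ends in a voiced non-sibilant sound.
The plural suffix surfaces as /ɪz/ after sibilants, /s/ after other voiceless consonants, and /z/ after other voiced sounds.
So the plural -s on *dog* is pronounced /z/.

/z/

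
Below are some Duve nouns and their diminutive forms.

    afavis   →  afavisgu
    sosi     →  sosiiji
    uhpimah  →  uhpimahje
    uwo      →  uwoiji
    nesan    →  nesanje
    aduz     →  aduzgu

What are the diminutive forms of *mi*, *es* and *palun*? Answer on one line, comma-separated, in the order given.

The alternation tracks the final sound of the stem — -gu when the stem ends in a sibilant (*afavis*, *aduz*); -je when the stem ends in a non-sibilant consonant (*uhpimah*, *nesan*); -iji when the stem ends in a vowel (*sosi*, *uwo*).
The final sound of *mi* is /i/, which is a vowel, so the suffix is -iji, giving *miiji*.
Since the final sound of *es* is /s/ (a sibilant), it takes -gu, giving *esgu*.
*palun*: final sound = /n/, a non-sibilant consonant → -je → *palunje*.

miiji, esgu, palunje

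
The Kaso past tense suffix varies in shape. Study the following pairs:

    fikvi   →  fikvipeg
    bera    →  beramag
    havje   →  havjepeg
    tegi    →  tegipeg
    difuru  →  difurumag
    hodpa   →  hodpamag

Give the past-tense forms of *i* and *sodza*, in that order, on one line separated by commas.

ipeg, sodzamag

The alternation tracks the last vowel of the stem — -peg when the last vowel of the stem is a front vowel (*fikvi*, *havje*, *tegi*); -mag when the last vowel of the stem is a back vowel (*bera*, *difuru*, *hodpa*).
Since the last vowel of *i* is /i/ (a front vowel), it takes -peg, giving *ipeg*.
*sodza*: last vowel = /a/, a back vowel → -mag → *sodzamag*.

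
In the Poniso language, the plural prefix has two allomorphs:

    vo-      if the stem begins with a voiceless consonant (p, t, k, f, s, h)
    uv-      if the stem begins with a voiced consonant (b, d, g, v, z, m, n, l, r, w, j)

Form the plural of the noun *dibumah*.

*dibumah* — first consonant /d/ (voiced) → uv- → *uvdibumah*.

uvdibumah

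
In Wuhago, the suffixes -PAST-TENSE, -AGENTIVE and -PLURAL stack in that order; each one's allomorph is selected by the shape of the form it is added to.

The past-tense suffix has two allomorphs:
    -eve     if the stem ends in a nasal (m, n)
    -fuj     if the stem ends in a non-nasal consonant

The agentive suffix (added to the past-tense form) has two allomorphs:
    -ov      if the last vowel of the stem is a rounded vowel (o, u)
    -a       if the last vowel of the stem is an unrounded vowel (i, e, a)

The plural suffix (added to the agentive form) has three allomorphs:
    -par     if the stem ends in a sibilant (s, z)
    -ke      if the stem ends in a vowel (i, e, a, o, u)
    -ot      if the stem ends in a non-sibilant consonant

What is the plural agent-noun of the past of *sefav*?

Since the final consonant of *sefav* is /v/ (non-nasal), it takes -fuj, giving *sefavfuj*.
Since the last vowel of the past-tense form *sefavfuj* is /u/ (a rounded vowel), it takes -ov, giving *sefavfujov*.
The agentive form *sefavfujov*: final sound = /v/, a non-sibilant consonant → -ot → *sefavfujovot*.

sefavfujovot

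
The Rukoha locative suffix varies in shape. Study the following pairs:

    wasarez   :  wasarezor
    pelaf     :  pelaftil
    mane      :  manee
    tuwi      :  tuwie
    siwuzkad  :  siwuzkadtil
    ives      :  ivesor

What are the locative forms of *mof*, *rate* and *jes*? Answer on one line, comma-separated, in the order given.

moftil, ratee, jesor

The alternation tracks the final sound of the stem — -or when the stem ends in a sibilant (*wasarez*, *ives*); -til when the stem ends in a non-sibilant consonant (*pelaf*, *siwuzkad*); -e when the stem ends in a vowel (*mane*, *tuwi*).
*mof*: final sound = /f/, a non-sibilant consonant → -til → *moftil*.
Since the final sound of *rate* is /e/ (a vowel), it takes -e, giving *ratee*.
Since the final sound of *jes* is /s/ (a sibilant), it takes -or, giving *jesor*.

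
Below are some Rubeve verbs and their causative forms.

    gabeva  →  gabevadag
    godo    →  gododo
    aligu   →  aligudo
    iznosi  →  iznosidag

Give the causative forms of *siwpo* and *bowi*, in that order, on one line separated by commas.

The pattern is rounding harmony: -do when the last vowel of the stem is a rounded vowel (*godo*, *aligu*); -dag when the last vowel of the stem is an unrounded vowel (*gabeva*, *iznosi*).
The last vowel of *siwpo* is /o/, which is a rounded vowel, so the suffix is -do, giving *siwpodo*.
Since the last vowel of *bowi* is /i/ (an unrounded vowel), it takes -dag, giving *bowidag*.

siwpodo, bowidag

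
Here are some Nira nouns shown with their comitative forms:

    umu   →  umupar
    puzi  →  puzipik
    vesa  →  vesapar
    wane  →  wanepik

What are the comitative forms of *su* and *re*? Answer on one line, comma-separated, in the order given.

supar, repik

The alternation tracks the last vowel of the stem — -pik when the last vowel of the stem is a front vowel (*puzi*, *wane*); -par when the last vowel of the stem is a back vowel (*umu*, *vesa*).
*su*: last vowel = /u/, a back vowel → -par → *supar*.
Since the last vowel of *re* is /e/ (a front vowel), it takes -pik, giving *repik*.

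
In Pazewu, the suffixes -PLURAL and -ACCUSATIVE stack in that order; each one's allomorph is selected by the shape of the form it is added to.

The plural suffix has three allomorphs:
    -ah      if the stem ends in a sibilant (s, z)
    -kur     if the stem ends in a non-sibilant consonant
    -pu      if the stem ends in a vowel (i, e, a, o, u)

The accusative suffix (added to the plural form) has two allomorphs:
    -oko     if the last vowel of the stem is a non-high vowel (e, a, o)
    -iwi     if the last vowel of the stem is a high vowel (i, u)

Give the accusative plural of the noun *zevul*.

zevulkuriwi

Since the final sound of *zevul* is /l/ (a non-sibilant consonant), it takes -kur, giving *zevulkur*.
The plural form *zevulkur* — last vowel /u/ (a high vowel) → -iwi → *zevulkuriwi*.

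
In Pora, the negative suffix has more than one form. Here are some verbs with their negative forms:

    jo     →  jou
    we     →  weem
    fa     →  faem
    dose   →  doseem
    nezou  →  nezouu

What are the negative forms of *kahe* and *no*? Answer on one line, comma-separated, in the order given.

kaheem, nou

Looking at the last vowel of each stem: -u when the last vowel of the stem is a rounded vowel (*jo*, *nezou*); -em when the last vowel of the stem is an unrounded vowel (*we*, *fa*, *dose*).
*kahe* — last vowel /e/ (an unrounded vowel) → -em → *kaheem*.
*no*: last vowel = /o/, a rounded vowel → -u → *nou*.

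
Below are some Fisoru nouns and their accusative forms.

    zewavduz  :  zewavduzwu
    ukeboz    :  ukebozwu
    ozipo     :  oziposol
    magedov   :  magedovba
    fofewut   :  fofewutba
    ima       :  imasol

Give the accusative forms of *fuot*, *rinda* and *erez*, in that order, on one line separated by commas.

Looking at the final sound of each stem: -wu when the stem ends in a sibilant (*zewavduz*, *ukeboz*); -ba when the stem ends in a non-sibilant consonant (*magedov*, *fofewut*); -sol when the stem ends in a vowel (*ozipo*, *ima*).
*fuot*: final sound = /t/, a non-sibilant consonant → -ba → *fuotba*.
The final sound of *rinda* is /a/, which is a vowel, so the suffix is -sol, giving *rindasol*.
Since the final sound of *erez* is /z/ (a sibilant), it takes -wu, giving *erezwu*.

fuotba, rindasol, erezwu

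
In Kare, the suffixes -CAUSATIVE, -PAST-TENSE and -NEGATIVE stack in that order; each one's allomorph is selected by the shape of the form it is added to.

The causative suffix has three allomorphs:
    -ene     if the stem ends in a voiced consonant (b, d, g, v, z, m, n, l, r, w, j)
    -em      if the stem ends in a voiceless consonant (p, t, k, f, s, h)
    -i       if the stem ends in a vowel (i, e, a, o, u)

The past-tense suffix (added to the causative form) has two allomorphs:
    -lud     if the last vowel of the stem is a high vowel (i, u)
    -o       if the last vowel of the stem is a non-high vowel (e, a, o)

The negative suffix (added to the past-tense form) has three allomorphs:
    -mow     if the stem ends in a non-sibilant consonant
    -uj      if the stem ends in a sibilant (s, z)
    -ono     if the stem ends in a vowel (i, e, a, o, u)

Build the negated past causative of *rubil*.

rubileneoono

The final sound of *rubil* is /l/, which is a voiced consonant, so the causative suffix is -ene, giving *rubilene*.
Since the last vowel of the causative form *rubilene* is /e/ (a non-high vowel), it takes -o, giving *rubileneo*.
The final sound of the past-tense form *rubileneo* is /o/, which is a vowel, so the negative suffix is -ono, giving *rubileneoono*.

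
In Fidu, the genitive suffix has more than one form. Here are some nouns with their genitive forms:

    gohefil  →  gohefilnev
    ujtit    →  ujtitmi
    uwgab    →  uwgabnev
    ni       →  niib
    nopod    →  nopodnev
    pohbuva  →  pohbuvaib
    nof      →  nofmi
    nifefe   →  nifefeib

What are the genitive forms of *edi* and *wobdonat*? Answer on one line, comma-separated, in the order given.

Looking at the final sound of each stem: -mi when the stem ends in a voiceless consonant (*ujtit*, *nof*); -nev when the stem ends in a voiced consonant (*gohefil*, *uwgab*, *nopod*); -ib when the stem ends in a vowel (*ni*, *pohbuva*, *nifefe*).
Since the final sound of *edi* is /i/ (a vowel), it takes -ib, giving *ediib*.
The final sound of *wobdonat* is /t/, which is a voiceless consonant, so the suffix is -mi, giving *wobdonatmi*.

ediib, wobdonatmi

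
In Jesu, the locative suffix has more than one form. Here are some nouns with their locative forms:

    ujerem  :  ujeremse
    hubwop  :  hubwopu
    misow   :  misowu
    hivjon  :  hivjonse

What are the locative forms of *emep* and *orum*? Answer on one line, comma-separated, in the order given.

emepu, orumse

The pattern is nasality of the final consonant: -se when the stem ends in a nasal (*ujerem*, *hivjon*); -u when the stem ends in a non-nasal consonant (*hubwop*, *misow*).
*emep* — final consonant /p/ (non-nasal) → -u → *emepu*.
The final consonant of *orum* is /m/, which is a nasal, so the suffix is -se, giving *orumse*.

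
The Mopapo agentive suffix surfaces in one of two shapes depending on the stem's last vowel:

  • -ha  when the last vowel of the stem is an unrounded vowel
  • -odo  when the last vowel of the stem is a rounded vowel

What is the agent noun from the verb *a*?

Since the last vowel of *a* is /a/ (an unrounded vowel), it takes -ha, giving *aha*.

aha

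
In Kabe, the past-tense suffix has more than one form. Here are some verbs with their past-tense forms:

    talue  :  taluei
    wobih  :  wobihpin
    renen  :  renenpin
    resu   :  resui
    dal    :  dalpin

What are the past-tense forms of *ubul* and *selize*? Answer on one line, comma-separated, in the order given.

ubulpin, selizei

The suffix is conditioned by the final sound: -pin when the stem ends in a consonant (*wobih*, *renen*, *dal*); -i when the stem ends in a vowel (*talue*, *resu*).
The final sound of *ubul* is /l/, which is a consonant, so the suffix is -pin, giving *ubulpin*.
The final sound of *selize* is /e/, which is a vowel, so the suffix is -i, giving *selizei*.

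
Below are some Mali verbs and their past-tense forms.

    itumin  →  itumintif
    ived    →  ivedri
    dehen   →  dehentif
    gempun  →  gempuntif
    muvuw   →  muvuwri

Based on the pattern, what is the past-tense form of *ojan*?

ojantif

Looking at the final consonant of each stem: -tif when the stem ends in a nasal (*itumin*, *dehen*, *gempun*); -ri when the stem ends in a non-nasal consonant (*ived*, *muvuw*).
The final consonant of *ojan* is /n/, which is a nasal, so the suffix is -tif, giving *ojantif*.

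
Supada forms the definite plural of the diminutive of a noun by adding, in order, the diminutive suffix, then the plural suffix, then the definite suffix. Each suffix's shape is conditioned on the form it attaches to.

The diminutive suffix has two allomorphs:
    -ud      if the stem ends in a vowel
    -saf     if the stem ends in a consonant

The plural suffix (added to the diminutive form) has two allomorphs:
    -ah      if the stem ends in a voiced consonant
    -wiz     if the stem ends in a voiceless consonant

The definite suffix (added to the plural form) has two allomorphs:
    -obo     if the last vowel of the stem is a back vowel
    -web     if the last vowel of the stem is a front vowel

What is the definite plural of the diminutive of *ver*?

versafwizweb

*ver* — final sound /r/ (a consonant) → -saf → *versaf*.
The diminutive form *versaf*: final consonant = /f/, voiceless → -wiz → *versafwiz*.
The plural form *versafwiz*: last vowel = /i/, a front vowel → -web → *versafwizweb*.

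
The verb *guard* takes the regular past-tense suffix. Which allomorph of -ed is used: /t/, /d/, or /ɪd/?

/ɪd/

The stem *guard* ends in /t/ or /d/.
The -ed suffix is realized as /ɪd/ after /t, d/; as /t/ after other voiceless consonants; and as /d/ after other voiced sounds.
So -ed on *guard* is pronounced /ɪd/.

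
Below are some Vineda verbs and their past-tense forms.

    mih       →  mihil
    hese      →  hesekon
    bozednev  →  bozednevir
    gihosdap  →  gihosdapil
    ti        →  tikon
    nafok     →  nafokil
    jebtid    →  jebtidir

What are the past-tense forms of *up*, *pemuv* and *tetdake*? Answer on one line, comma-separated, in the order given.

upil, pemuvir, tetdakekon

The suffix is conditioned by the final sound: -il when the stem ends in a voiceless consonant (*mih*, *gihosdap*, *nafok*); -ir when the stem ends in a voiced consonant (*bozednev*, *jebtid*); -kon when the stem ends in a vowel (*hese*, *ti*).
The final sound of *up* is /p/, which is a voiceless consonant, so the suffix is -il, giving *upil*.
The final sound of *pemuv* is /v/, which is a voiced consonant, so the suffix is -ir, giving *pemuvir*.
*tetdake* — final sound /e/ (a vowel) → -kon → *tetdakekon*.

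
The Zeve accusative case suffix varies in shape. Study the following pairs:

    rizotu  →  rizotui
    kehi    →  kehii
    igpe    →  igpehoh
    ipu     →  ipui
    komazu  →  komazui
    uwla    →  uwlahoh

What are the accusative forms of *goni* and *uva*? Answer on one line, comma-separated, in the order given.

gonii, uvahoh

The suffix is conditioned by the last vowel: -i when the last vowel of the stem is a high vowel (*rizotu*, *kehi*, *ipu*, *komazu*); -hoh when the last vowel of the stem is a non-high vowel (*igpe*, *uwla*).
*goni*: last vowel = /i/, a high vowel → -i → *gonii*.
*uva* — last vowel /a/ (a non-high vowel) → -hoh → *uvahoh*.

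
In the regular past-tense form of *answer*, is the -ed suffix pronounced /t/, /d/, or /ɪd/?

/d/

The stem *answer* ends in a voiced sound other than /d/.
The -ed suffix is realized as /ɪd/ after /t, d/; as /t/ after other voiceless consonants; and as /d/ after other voiced sounds.
So -ed on *answer* is pronounced /d/.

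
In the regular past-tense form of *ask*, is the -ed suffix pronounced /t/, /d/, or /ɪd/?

/t/

The stem *ask* ends in a voiceless consonant other than /t/.
The -ed suffix is realized as /ɪd/ after /t, d/; as /t/ after other voiceless consonants; and as /d/ after other voiced sounds.
So -ed on *ask* is pronounced /t/.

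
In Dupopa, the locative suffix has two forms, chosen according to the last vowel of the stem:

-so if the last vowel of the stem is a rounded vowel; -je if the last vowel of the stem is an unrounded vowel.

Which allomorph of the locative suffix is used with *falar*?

*falar* — last vowel /a/ (an unrounded vowel) → -je.

-je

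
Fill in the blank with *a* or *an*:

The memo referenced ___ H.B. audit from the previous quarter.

an

The indefinite article is chosen by the initial *sound* of the following word, not its spelling.
The initialism *H.B.* is read letter by letter; the first letter, H, is pronounced /eɪtʃ/, which begins with a vowel sound.
So the article is *an*: The memo referenced an H.B. audit from the previous quarter.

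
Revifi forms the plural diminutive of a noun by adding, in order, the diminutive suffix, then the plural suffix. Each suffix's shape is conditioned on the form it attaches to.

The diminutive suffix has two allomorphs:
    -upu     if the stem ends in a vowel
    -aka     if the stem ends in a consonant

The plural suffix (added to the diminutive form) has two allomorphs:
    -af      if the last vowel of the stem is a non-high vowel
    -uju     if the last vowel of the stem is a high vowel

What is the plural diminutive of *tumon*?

tumonakaaf

*tumon* — final sound /n/ (a consonant) → -aka → *tumonaka*.
The last vowel of the diminutive form *tumonaka* is /a/, which is a non-high vowel, so the plural suffix is -af, giving *tumonakaaf*.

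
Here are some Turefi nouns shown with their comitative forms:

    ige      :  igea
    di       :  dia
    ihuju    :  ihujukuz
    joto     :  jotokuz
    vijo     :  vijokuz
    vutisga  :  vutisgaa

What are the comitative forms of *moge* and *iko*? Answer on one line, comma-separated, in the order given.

The suffix is conditioned by the last vowel: -kuz when the last vowel of the stem is a rounded vowel (*ihuju*, *joto*, *vijo*); -a when the last vowel of the stem is an unrounded vowel (*ige*, *di*, *vutisga*).
*moge* — last vowel /e/ (an unrounded vowel) → -a → *mogea*.
Since the last vowel of *iko* is /o/ (a rounded vowel), it takes -kuz, giving *ikokuz*.

mogea, ikokuz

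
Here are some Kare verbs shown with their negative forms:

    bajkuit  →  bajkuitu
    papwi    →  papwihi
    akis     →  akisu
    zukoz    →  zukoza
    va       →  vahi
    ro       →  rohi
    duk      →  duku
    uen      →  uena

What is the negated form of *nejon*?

The suffix is conditioned by the final sound: -u when the stem ends in a voiceless consonant (*bajkuit*, *akis*, *duk*); -a when the stem ends in a voiced consonant (*zukoz*, *uen*); -hi when the stem ends in a vowel (*papwi*, *va*, *ro*).
Since the final sound of *nejon* is /n/ (a voiced consonant), it takes -a, giving *nejona*.

nejona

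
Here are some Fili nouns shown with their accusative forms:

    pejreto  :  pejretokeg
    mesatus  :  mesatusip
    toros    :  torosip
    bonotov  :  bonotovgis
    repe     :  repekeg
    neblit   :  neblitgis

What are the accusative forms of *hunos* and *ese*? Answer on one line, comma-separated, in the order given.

hunosip, esekeg

The alternation tracks the final sound of the stem — -ip when the stem ends in a sibilant (*mesatus*, *toros*); -gis when the stem ends in a non-sibilant consonant (*bonotov*, *neblit*); -keg when the stem ends in a vowel (*pejreto*, *repe*).
Since the final sound of *hunos* is /s/ (a sibilant), it takes -ip, giving *hunosip*.
*ese* — final sound /e/ (a vowel) → -keg → *esekeg*.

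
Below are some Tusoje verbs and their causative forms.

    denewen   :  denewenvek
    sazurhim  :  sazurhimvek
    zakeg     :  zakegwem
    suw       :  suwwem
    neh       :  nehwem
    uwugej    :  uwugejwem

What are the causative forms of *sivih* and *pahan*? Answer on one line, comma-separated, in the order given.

The pattern is nasality of the final consonant: -vek when the stem ends in a nasal (*denewen*, *sazurhim*); -wem when the stem ends in a non-nasal consonant (*zakeg*, *suw*, *neh*, *uwugej*).
*sivih* — final consonant /h/ (non-nasal) → -wem → *sivihwem*.
*pahan*: final consonant = /n/, a nasal → -vek → *pahanvek*.

sivihwem, pahanvek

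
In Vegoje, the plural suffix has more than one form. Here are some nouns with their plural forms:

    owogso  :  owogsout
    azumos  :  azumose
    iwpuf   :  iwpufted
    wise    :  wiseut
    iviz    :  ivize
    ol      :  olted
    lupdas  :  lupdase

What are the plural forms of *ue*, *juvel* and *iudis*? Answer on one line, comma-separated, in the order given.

ueut, juvelted, iudise

The alternation tracks the final sound of the stem — -e when the stem ends in a sibilant (*azumos*, *iviz*, *lupdas*); -ted when the stem ends in a non-sibilant consonant (*iwpuf*, *ol*); -ut when the stem ends in a vowel (*owogso*, *wise*).
*ue* — final sound /e/ (a vowel) → -ut → *ueut*.
The final sound of *juvel* is /l/, which is a non-sibilant consonant, so the suffix is -ted, giving *juvelted*.
The final sound of *iudis* is /s/, which is a sibilant, so the suffix is -e, giving *iudise*.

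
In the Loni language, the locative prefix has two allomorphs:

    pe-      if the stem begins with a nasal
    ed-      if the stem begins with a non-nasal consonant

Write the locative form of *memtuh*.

Since the first consonant of *memtuh* is /m/ (a nasal), it takes pe-, giving *pememtuh*.

pememtuh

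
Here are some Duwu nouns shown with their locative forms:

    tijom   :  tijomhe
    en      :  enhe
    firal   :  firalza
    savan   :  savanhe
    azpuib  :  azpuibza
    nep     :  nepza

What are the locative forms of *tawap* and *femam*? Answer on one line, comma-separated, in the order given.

tawapza, femamhe

The alternation tracks the final consonant of the stem — -he when the stem ends in a nasal (*tijom*, *en*, *savan*); -za when the stem ends in a non-nasal consonant (*firal*, *azpuib*, *nep*).
The final consonant of *tawap* is /p/, which is non-nasal, so the suffix is -za, giving *tawapza*.
Since the final consonant of *femam* is /m/ (a nasal), it takes -he, giving *femamhe*.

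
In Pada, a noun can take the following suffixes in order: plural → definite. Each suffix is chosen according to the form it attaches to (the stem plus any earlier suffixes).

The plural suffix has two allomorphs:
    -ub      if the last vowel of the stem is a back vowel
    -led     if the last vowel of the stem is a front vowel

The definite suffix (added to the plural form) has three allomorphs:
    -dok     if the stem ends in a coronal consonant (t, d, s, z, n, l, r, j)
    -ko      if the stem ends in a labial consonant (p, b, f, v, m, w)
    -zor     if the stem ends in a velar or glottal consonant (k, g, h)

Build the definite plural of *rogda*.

The last vowel of *rogda* is /a/, which is a back vowel, so the plural suffix is -ub, giving *rogdaub*.
The plural form *rogdaub* — final consonant /b/ (labial) → -ko → *rogdaubko*.

rogdaubko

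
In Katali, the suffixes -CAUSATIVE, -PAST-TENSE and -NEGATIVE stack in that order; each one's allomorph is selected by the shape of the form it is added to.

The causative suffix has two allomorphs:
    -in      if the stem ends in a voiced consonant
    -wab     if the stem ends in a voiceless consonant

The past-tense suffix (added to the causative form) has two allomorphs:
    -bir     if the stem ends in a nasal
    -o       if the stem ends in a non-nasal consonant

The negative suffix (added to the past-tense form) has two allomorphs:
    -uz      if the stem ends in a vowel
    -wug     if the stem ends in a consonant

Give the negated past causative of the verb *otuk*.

otukwabouz

*otuk* — final consonant /k/ (voiceless) → -wab → *otukwab*.
The final consonant of the causative form *otukwab* is /b/, which is non-nasal, so the past-tense suffix is -o, giving *otukwabo*.
The final sound of the past-tense form *otukwabo* is /o/, which is a vowel, so the negative suffix is -uz, giving *otukwabouz*.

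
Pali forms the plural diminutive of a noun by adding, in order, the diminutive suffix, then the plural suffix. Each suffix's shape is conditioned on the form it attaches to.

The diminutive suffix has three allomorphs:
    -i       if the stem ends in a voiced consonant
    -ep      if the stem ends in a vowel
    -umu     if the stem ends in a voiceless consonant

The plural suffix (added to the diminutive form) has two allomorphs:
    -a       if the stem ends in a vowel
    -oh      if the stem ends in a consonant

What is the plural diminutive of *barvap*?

barvapumua

*barvap*: final sound = /p/, a voiceless consonant → -umu → *barvapumu*.
The final sound of the diminutive form *barvapumu* is /u/, which is a vowel, so the plural suffix is -a, giving *barvapumua*.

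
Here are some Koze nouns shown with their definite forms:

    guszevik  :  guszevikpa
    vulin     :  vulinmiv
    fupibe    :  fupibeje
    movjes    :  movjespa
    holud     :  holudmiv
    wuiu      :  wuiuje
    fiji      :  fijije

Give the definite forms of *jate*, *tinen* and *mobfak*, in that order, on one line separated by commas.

The alternation tracks the final sound of the stem — -pa when the stem ends in a voiceless consonant (*guszevik*, *movjes*); -miv when the stem ends in a voiced consonant (*vulin*, *holud*); -je when the stem ends in a vowel (*fupibe*, *wuiu*, *fiji*).
*jate* — final sound /e/ (a vowel) → -je → *jateje*.
*tinen*: final sound = /n/, a voiced consonant → -miv → *tinenmiv*.
The final sound of *mobfak* is /k/, which is a voiceless consonant, so the suffix is -pa, giving *mobfakpa*.

jateje, tinenmiv, mobfakpa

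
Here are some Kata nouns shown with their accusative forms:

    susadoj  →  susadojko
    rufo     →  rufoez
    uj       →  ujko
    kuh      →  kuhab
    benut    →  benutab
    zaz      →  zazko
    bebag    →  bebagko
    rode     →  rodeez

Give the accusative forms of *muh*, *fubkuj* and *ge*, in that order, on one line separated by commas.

muhab, fubkujko, geez

The pattern is voicing of the final sound: -ab when the stem ends in a voiceless consonant (*kuh*, *benut*); -ko when the stem ends in a voiced consonant (*susadoj*, *uj*, *zaz*, *bebag*); -ez when the stem ends in a vowel (*rufo*, *rode*).
*muh* — final sound /h/ (a voiceless consonant) → -ab → *muhab*.
*fubkuj*: final sound = /j/, a voiced consonant → -ko → *fubkujko*.
Since the final sound of *ge* is /e/ (a vowel), it takes -ez, giving *geez*.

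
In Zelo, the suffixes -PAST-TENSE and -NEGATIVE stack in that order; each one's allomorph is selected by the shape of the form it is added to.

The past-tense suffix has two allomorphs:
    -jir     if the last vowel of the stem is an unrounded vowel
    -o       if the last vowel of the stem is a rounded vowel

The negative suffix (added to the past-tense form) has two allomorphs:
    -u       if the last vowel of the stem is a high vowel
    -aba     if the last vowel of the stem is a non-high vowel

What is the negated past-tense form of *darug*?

The last vowel of *darug* is /u/, which is a rounded vowel, so the past-tense suffix is -o, giving *darugo*.
The past-tense form *darugo*: last vowel = /o/, a non-high vowel → -aba → *darugoaba*.

darugoaba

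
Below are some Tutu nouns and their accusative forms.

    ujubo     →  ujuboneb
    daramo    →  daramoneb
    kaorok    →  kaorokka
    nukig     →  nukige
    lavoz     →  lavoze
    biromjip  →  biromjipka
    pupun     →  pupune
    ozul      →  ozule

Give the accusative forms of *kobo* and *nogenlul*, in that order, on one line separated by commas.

Looking at the final sound of each stem: -ka when the stem ends in a voiceless consonant (*kaorok*, *biromjip*); -e when the stem ends in a voiced consonant (*nukig*, *lavoz*, *pupun*, *ozul*); -neb when the stem ends in a vowel (*ujubo*, *daramo*).
Since the final sound of *kobo* is /o/ (a vowel), it takes -neb, giving *koboneb*.
Since the final sound of *nogenlul* is /l/ (a voiced consonant), it takes -e, giving *nogenlule*.

koboneb, nogenlule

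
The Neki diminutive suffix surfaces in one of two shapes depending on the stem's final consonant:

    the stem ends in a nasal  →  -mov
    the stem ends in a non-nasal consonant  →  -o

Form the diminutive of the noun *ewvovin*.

ewvovinmov

Since the final consonant of *ewvovin* is /n/ (a nasal), it takes -mov, giving *ewvovinmov*.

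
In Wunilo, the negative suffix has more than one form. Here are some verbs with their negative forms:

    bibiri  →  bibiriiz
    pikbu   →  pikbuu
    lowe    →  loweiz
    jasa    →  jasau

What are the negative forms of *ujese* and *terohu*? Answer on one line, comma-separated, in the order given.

ujeseiz, terohuu

The alternation tracks the last vowel of the stem — -iz when the last vowel of the stem is a front vowel (*bibiri*, *lowe*); -u when the last vowel of the stem is a back vowel (*pikbu*, *jasa*).
The last vowel of *ujese* is /e/, which is a front vowel, so the suffix is -iz, giving *ujeseiz*.
Since the last vowel of *terohu* is /u/ (a back vowel), it takes -u, giving *terohuu*.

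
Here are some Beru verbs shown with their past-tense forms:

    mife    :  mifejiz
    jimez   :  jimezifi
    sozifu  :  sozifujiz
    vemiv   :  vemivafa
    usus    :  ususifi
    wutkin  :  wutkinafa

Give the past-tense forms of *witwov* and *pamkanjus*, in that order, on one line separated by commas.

witwovafa, pamkanjusifi

Looking at the final sound of each stem: -ifi when the stem ends in a sibilant (*jimez*, *usus*); -afa when the stem ends in a non-sibilant consonant (*vemiv*, *wutkin*); -jiz when the stem ends in a vowel (*mife*, *sozifu*).
Since the final sound of *witwov* is /v/ (a non-sibilant consonant), it takes -afa, giving *witwovafa*.
Since the final sound of *pamkanjus* is /s/ (a sibilant), it takes -ifi, giving *pamkanjusifi*.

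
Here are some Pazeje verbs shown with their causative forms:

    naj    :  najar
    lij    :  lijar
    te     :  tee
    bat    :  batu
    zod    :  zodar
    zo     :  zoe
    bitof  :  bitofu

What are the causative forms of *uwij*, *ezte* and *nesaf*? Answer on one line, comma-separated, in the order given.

uwijar, eztee, nesafu

The alternation tracks the final sound of the stem — -u when the stem ends in a voiceless consonant (*bat*, *bitof*); -ar when the stem ends in a voiced consonant (*naj*, *lij*, *zod*); -e when the stem ends in a vowel (*te*, *zo*).
The final sound of *uwij* is /j/, which is a voiced consonant, so the suffix is -ar, giving *uwijar*.
*ezte*: final sound = /e/, a vowel → -e → *eztee*.
The final sound of *nesaf* is /f/, which is a voiceless consonant, so the suffix is -u, giving *nesafu*.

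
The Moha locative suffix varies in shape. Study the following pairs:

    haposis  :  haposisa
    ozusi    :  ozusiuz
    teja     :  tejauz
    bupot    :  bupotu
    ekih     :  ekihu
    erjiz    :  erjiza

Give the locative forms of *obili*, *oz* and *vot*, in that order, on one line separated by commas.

The alternation tracks the final sound of the stem — -a when the stem ends in a sibilant (*haposis*, *erjiz*); -u when the stem ends in a non-sibilant consonant (*bupot*, *ekih*); -uz when the stem ends in a vowel (*ozusi*, *teja*).
The final sound of *obili* is /i/, which is a vowel, so the suffix is -uz, giving *obiliuz*.
The final sound of *oz* is /z/, which is a sibilant, so the suffix is -a, giving *oza*.
*vot*: final sound = /t/, a non-sibilant consonant → -u → *votu*.

obiliuz, oza, votu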